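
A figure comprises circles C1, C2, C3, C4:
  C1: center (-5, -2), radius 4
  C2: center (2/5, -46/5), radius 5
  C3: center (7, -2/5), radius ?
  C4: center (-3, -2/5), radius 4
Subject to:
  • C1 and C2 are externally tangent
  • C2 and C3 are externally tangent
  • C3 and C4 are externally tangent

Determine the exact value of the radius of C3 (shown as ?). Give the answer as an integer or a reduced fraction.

1. [ext C2·C3]  r_C3² + 10r_C3 − 96 = 0  ⇒  r_C3 = 6 (r>0 drops 1)
2. [ext C3·C4]  r_C3² + 8r_C3 − 84 = 0  ⇒  r_C3 = 6 (r>0 drops 1)

6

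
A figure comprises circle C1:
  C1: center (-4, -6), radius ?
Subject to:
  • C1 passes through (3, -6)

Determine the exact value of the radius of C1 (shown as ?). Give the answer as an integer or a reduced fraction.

1. [C1∋P]  r_C1² − 49 = 0  ⇒  r_C1 = 7 (r>0 drops 1)

7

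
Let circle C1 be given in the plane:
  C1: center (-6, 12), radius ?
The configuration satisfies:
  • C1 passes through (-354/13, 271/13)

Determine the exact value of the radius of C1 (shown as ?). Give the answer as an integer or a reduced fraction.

1. [C1∋P]  r_C1² − 529 = 0  ⇒  r_C1 = 23 (r>0 drops 1)

23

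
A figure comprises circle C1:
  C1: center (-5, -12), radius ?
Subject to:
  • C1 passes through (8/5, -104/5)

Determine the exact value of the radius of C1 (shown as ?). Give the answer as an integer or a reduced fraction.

11

1. [C1∋P]  r_C1² − 121 = 0  ⇒  r_C1 = 11 (r>0 drops 1)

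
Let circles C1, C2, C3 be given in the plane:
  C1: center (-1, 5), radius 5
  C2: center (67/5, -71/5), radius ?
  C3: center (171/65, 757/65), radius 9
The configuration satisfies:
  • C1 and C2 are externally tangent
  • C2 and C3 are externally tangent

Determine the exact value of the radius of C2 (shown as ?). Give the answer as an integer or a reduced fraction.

19

1. [ext C1·C2]  r_C2² + 10r_C2 − 551 = 0  ⇒  r_C2 = 19 (r>0 drops 1)
2. [ext C2·C3]  r_C2² + 18r_C2 − 703 = 0  ⇒  r_C2 = 19 (r>0 drops 1)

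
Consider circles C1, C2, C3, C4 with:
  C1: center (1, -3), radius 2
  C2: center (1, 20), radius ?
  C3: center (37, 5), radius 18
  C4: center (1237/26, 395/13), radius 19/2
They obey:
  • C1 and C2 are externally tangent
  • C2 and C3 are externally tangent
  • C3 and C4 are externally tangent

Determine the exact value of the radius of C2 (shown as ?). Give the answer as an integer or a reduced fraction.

21

1. [ext C1·C2]  r_C2² + 4r_C2 − 525 = 0  ⇒  r_C2 = 21 (r>0 drops 1)
2. [ext C2·C3]  r_C2² + 36r_C2 − 1197 = 0  ⇒  r_C2 = 21 (r>0 drops 1)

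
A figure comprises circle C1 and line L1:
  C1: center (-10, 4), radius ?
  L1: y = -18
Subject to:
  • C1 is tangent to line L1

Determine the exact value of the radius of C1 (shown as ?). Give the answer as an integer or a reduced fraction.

1. [C1‖L1]  r_C1² − 484 = 0  ⇒  r_C1 = 22 (r>0 drops 1)

22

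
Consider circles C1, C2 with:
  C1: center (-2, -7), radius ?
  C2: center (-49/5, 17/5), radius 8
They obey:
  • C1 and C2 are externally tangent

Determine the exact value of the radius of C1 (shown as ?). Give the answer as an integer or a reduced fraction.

5

1. [ext C1·C2]  r_C1² + 16r_C1 − 105 = 0  ⇒  r_C1 = 5 (r>0 drops 1)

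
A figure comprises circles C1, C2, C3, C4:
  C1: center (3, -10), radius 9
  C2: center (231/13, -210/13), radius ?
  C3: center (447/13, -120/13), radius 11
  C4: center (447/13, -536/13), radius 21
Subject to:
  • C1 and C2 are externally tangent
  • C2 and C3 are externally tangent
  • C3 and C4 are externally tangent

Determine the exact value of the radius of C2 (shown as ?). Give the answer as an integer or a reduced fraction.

7

1. [ext C1·C2]  r_C2² + 18r_C2 − 175 = 0  ⇒  r_C2 = 7 (r>0 drops 1)
2. [ext C2·C3]  r_C2² + 22r_C2 − 203 = 0  ⇒  r_C2 = 7 (r>0 drops 1)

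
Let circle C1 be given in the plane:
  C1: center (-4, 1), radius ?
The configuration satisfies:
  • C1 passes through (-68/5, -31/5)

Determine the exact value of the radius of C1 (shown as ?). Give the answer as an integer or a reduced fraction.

12

1. [C1∋P]  r_C1² − 144 = 0  ⇒  r_C1 = 12 (r>0 drops 1)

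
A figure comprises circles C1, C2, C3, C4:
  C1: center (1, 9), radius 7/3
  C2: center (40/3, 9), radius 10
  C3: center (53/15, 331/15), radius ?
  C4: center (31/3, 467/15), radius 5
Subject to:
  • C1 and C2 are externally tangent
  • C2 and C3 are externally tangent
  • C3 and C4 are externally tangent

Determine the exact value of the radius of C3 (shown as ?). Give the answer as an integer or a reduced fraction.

1. [ext C2·C3]  r_C3² + 20r_C3 − 1501/9 = 0  ⇒  r_C3 = 19/3 (r>0 drops 1)
2. [ext C3·C4]  r_C3² + 10r_C3 − 931/9 = 0  ⇒  r_C3 = 19/3 (r>0 drops 1)

19/3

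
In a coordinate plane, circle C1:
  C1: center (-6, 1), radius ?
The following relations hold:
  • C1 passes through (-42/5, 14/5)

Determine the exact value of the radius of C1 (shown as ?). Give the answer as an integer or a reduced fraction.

3

1. [C1∋P]  r_C1² − 9 = 0  ⇒  r_C1 = 3 (r>0 drops 1)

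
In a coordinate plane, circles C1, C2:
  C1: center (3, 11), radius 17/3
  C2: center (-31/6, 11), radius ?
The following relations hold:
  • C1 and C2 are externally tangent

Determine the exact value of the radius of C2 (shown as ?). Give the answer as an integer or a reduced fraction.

5/2

1. [ext C1·C2]  r_C2² + (34/3)r_C2 − 415/12 = 0  ⇒  r_C2 = 5/2 (r>0 drops 1)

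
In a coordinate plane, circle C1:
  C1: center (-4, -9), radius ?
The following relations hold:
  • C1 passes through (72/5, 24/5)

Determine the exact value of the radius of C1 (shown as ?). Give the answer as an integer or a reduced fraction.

23

1. [C1∋P]  r_C1² − 529 = 0  ⇒  r_C1 = 23 (r>0 drops 1)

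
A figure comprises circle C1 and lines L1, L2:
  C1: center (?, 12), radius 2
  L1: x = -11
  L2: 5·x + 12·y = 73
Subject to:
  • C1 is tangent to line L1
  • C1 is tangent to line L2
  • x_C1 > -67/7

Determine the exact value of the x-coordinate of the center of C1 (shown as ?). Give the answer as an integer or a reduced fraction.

1. [C1‖L1]  x_C1² + 22x_C1 + 117 = 0  ⇒  x_C1 = -13 or -9
2. [C1‖L2]  x_C1² + (142/5)x_C1 + 873/5 = 0  ⇒  x_C1 = -97/5 or -9

-9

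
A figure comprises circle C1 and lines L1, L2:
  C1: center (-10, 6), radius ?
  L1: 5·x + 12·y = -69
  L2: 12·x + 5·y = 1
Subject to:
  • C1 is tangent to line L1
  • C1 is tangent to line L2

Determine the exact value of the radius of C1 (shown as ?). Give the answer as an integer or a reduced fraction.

7

1. [C1‖L1]  r_C1² − 49 = 0  ⇒  r_C1 = 7 (r>0 drops 1)
2. [C1‖L2]  r_C1² − 49 = 0  ⇒  r_C1 = 7 (r>0 drops 1)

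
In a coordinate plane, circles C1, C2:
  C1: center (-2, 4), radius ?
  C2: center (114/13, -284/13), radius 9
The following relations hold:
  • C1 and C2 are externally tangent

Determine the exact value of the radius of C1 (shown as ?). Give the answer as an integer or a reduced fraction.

1. [ext C1·C2]  r_C1² + 18r_C1 − 703 = 0  ⇒  r_C1 = 19 (r>0 drops 1)

19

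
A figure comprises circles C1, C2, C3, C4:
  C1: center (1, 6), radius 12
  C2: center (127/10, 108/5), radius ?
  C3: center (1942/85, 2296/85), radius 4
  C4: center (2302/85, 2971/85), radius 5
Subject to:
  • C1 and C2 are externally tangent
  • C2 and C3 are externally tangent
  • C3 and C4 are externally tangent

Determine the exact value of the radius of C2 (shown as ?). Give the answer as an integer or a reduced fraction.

15/2

1. [ext C1·C2]  r_C2² + 24r_C2 − 945/4 = 0  ⇒  r_C2 = 15/2 (r>0 drops 1)
2. [ext C2·C3]  r_C2² + 8r_C2 − 465/4 = 0  ⇒  r_C2 = 15/2 (r>0 drops 1)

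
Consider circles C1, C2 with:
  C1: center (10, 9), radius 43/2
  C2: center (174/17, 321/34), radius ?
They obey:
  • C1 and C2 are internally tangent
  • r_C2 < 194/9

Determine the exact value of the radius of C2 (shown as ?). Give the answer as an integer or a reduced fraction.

21

1. [int C1,C2]  r_C2² − 43r_C2 + 462 = 0  ⇒  r_C2 = 21 or 22
2. given r_C2 < 194/9: keep 21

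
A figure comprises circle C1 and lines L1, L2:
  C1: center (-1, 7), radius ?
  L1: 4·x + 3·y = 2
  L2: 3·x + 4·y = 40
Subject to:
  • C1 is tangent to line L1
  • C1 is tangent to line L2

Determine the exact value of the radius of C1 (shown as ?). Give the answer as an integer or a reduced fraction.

1. [C1‖L1]  r_C1² − 9 = 0  ⇒  r_C1 = 3 (r>0 drops 1)
2. [C1‖L2]  r_C1² − 9 = 0  ⇒  r_C1 = 3 (r>0 drops 1)

3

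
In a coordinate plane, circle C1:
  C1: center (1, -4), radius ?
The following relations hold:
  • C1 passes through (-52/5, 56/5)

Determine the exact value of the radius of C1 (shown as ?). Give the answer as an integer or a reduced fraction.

1. [C1∋P]  r_C1² − 361 = 0  ⇒  r_C1 = 19 (r>0 drops 1)

19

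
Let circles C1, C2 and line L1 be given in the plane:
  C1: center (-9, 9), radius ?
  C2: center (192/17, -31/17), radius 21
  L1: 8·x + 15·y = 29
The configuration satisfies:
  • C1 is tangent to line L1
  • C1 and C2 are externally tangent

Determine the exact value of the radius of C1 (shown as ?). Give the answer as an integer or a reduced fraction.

1. [C1‖L1]  r_C1² − 4 = 0  ⇒  r_C1 = 2 (r>0 drops 1)
2. [ext C1·C2]  r_C1² + 42r_C1 − 88 = 0  ⇒  r_C1 = 2 (r>0 drops 1)

2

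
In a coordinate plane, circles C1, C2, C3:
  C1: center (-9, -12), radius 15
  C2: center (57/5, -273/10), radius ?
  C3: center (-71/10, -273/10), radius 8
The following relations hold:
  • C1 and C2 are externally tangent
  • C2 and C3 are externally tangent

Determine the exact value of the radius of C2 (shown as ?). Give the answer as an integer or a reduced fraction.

21/2

1. [ext C1·C2]  r_C2² + 30r_C2 − 1701/4 = 0  ⇒  r_C2 = 21/2 (r>0 drops 1)
2. [ext C2·C3]  r_C2² + 16r_C2 − 1113/4 = 0  ⇒  r_C2 = 21/2 (r>0 drops 1)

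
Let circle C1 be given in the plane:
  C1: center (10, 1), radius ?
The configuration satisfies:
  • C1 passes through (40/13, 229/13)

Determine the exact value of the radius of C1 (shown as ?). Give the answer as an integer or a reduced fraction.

1. [C1∋P]  r_C1² − 324 = 0  ⇒  r_C1 = 18 (r>0 drops 1)

18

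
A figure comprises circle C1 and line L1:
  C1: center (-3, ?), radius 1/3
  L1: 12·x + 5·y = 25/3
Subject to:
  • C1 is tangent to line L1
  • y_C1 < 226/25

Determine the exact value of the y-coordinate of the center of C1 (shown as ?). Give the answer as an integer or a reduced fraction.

8

1. [C1‖L1]  y_C1² − (266/15)y_C1 + 1168/15 = 0  ⇒  y_C1 = 8 or 146/15
2. given y_C1 < 226/25: keep 8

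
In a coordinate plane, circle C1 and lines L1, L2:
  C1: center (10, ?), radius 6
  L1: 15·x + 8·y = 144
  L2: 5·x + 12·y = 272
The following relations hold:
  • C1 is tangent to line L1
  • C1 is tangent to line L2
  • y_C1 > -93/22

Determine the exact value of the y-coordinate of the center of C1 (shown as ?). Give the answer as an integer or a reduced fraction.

1. [C1‖L1]  y_C1² + (3/2)y_C1 − 162 = 0  ⇒  y_C1 = -27/2 or 12
2. [C1‖L2]  y_C1² − 37y_C1 + 300 = 0  ⇒  y_C1 = 12 or 25

12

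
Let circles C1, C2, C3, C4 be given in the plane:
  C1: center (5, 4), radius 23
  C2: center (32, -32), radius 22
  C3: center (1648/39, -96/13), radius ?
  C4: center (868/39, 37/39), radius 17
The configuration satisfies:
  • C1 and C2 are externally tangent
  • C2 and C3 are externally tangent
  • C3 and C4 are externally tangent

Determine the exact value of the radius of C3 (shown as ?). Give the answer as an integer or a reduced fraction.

1. [ext C2·C3]  r_C3² + 44r_C3 − 2044/9 = 0  ⇒  r_C3 = 14/3 (r>0 drops 1)
2. [ext C3·C4]  r_C3² + 34r_C3 − 1624/9 = 0  ⇒  r_C3 = 14/3 (r>0 drops 1)

14/3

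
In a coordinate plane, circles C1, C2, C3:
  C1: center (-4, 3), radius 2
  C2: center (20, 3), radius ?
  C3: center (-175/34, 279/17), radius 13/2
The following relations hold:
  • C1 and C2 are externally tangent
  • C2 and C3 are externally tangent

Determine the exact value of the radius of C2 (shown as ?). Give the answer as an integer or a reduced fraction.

22

1. [ext C1·C2]  r_C2² + 4r_C2 − 572 = 0  ⇒  r_C2 = 22 (r>0 drops 1)
2. [ext C2·C3]  r_C2² + 13r_C2 − 770 = 0  ⇒  r_C2 = 22 (r>0 drops 1)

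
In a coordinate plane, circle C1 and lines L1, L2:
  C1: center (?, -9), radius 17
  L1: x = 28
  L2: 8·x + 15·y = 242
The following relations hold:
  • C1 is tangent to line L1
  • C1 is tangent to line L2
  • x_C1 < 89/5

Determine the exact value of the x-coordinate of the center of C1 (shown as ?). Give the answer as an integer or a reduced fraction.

11

1. [C1‖L1]  x_C1² − 56x_C1 + 495 = 0  ⇒  x_C1 = 11 or 45
2. [C1‖L2]  x_C1² − (377/4)x_C1 + 3663/4 = 0  ⇒  x_C1 = 11 or 333/4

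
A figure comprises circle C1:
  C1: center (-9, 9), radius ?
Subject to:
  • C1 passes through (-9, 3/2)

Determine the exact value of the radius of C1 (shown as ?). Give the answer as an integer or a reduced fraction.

1. [C1∋P]  r_C1² − 225/4 = 0  ⇒  r_C1 = 15/2 (r>0 drops 1)

15/2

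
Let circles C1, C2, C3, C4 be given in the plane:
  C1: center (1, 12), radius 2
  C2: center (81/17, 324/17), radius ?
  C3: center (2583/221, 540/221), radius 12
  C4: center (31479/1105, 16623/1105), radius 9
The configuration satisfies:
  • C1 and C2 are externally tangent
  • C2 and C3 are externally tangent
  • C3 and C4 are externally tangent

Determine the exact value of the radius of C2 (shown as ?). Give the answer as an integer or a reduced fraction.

6

1. [ext C1·C2]  r_C2² + 4r_C2 − 60 = 0  ⇒  r_C2 = 6 (r>0 drops 1)
2. [ext C2·C3]  r_C2² + 24r_C2 − 180 = 0  ⇒  r_C2 = 6 (r>0 drops 1)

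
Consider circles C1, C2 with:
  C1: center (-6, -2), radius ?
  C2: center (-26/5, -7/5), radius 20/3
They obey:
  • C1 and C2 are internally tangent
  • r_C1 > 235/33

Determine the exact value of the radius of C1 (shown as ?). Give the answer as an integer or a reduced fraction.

23/3

1. [int C1,C2]  r_C1² − (40/3)r_C1 + 391/9 = 0  ⇒  r_C1 = 17/3 or 23/3
2. given r_C1 > 235/33: keep 23/3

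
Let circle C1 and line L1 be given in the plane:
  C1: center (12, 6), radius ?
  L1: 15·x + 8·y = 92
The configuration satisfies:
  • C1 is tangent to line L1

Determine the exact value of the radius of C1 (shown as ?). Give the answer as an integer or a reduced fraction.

8

1. [C1‖L1]  r_C1² − 64 = 0  ⇒  r_C1 = 8 (r>0 drops 1)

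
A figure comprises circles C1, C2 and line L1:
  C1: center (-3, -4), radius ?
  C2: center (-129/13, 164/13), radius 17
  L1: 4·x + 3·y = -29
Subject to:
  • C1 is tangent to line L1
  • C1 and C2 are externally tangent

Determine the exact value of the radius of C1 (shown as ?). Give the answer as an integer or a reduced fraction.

1

1. [C1‖L1]  r_C1² − 1 = 0  ⇒  r_C1 = 1 (r>0 drops 1)
2. [ext C1·C2]  r_C1² + 34r_C1 − 35 = 0  ⇒  r_C1 = 1 (r>0 drops 1)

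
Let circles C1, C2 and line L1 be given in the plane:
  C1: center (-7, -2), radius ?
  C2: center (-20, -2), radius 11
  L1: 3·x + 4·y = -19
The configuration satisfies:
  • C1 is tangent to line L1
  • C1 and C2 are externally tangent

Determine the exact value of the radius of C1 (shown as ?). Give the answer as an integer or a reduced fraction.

2

1. [C1‖L1]  r_C1² − 4 = 0  ⇒  r_C1 = 2 (r>0 drops 1)
2. [ext C1·C2]  r_C1² + 22r_C1 − 48 = 0  ⇒  r_C1 = 2 (r>0 drops 1)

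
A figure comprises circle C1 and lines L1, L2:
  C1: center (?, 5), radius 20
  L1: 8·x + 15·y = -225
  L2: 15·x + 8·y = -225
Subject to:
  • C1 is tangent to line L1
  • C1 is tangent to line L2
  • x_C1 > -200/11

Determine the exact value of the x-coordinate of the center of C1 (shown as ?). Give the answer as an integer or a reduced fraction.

1. [C1‖L1]  x_C1² + 75x_C1 − 400 = 0  ⇒  x_C1 = -80 or 5
2. [C1‖L2]  x_C1² + (106/3)x_C1 − 605/3 = 0  ⇒  x_C1 = -121/3 or 5

5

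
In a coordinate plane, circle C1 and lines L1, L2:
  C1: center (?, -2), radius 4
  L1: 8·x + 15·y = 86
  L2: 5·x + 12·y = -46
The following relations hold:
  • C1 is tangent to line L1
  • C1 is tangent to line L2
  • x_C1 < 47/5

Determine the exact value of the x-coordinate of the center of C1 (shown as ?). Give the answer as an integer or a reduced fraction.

1. [C1‖L1]  x_C1² − 29x_C1 + 138 = 0  ⇒  x_C1 = 6 or 23
2. [C1‖L2]  x_C1² + (44/5)x_C1 − 444/5 = 0  ⇒  x_C1 = -74/5 or 6

6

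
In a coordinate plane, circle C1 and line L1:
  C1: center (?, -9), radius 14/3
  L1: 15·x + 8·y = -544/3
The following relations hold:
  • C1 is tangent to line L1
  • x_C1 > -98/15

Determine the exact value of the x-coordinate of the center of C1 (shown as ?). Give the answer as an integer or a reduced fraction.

-2

1. [C1‖L1]  x_C1² + (656/45)x_C1 + 1132/45 = 0  ⇒  x_C1 = -566/45 or -2
2. given x_C1 > -98/15: keep -2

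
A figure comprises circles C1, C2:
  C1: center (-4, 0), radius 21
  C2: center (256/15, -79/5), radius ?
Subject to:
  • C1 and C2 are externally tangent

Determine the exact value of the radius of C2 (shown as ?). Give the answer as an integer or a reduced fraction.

1. [ext C1·C2]  r_C2² + 42r_C2 − 2272/9 = 0  ⇒  r_C2 = 16/3 (r>0 drops 1)

16/3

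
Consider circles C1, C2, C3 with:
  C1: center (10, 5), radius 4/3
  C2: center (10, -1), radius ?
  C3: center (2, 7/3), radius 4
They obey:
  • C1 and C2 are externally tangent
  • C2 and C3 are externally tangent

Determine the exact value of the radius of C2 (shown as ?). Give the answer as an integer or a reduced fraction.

1. [ext C1·C2]  r_C2² + (8/3)r_C2 − 308/9 = 0  ⇒  r_C2 = 14/3 (r>0 drops 1)
2. [ext C2·C3]  r_C2² + 8r_C2 − 532/9 = 0  ⇒  r_C2 = 14/3 (r>0 drops 1)

14/3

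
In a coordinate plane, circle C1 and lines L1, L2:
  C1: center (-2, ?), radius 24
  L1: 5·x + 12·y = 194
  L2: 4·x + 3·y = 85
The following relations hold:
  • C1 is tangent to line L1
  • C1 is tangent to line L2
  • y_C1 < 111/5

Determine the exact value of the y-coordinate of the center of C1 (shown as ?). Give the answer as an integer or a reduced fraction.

-9

1. [C1‖L1]  y_C1² − 34y_C1 − 387 = 0  ⇒  y_C1 = -9 or 43
2. [C1‖L2]  y_C1² − 62y_C1 − 639 = 0  ⇒  y_C1 = -9 or 71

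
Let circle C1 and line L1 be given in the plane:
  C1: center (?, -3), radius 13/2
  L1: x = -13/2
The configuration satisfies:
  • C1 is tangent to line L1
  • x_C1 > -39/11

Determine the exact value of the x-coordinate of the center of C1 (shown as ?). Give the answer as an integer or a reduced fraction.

0

1. [C1‖L1]  x_C1² + 13x_C1 = 0  ⇒  x_C1 = -13 or 0
2. given x_C1 > -39/11: keep 0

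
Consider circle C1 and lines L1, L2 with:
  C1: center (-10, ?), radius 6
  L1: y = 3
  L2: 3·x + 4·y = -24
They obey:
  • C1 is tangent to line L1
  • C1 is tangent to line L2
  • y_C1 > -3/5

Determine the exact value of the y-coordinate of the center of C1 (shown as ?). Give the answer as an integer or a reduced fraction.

9

1. [C1‖L1]  y_C1² − 6y_C1 − 27 = 0  ⇒  y_C1 = -3 or 9
2. [C1‖L2]  y_C1² − 3y_C1 − 54 = 0  ⇒  y_C1 = -6 or 9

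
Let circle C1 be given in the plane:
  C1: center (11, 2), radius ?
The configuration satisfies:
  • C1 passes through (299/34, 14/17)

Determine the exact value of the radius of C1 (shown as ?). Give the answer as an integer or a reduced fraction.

5/2

1. [C1∋P]  r_C1² − 25/4 = 0  ⇒  r_C1 = 5/2 (r>0 drops 1)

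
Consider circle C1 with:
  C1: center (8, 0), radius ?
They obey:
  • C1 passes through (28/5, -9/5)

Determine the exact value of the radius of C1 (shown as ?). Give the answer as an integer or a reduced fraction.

1. [C1∋P]  r_C1² − 9 = 0  ⇒  r_C1 = 3 (r>0 drops 1)

3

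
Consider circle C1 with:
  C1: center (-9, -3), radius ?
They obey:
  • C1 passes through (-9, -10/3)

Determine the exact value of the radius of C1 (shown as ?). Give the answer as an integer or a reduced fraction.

1. [C1∋P]  r_C1² − 1/9 = 0  ⇒  r_C1 = 1/3 (r>0 drops 1)

1/3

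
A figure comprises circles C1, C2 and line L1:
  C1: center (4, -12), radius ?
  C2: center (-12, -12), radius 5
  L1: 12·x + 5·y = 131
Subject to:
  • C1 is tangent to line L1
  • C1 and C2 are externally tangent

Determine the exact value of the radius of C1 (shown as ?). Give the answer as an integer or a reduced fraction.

1. [C1‖L1]  r_C1² − 121 = 0  ⇒  r_C1 = 11 (r>0 drops 1)
2. [ext C1·C2]  r_C1² + 10r_C1 − 231 = 0  ⇒  r_C1 = 11 (r>0 drops 1)

11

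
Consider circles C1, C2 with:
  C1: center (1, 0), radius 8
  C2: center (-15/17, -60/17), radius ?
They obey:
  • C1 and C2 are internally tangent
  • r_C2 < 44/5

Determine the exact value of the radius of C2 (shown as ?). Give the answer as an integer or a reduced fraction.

4

1. [int C1,C2]  r_C2² − 16r_C2 + 48 = 0  ⇒  r_C2 = 4 or 12
2. given r_C2 < 44/5: keep 4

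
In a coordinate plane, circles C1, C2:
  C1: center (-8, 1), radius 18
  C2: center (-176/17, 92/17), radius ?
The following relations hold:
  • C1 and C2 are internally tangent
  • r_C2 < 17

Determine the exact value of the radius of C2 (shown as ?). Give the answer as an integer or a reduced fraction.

1. [int C1,C2]  r_C2² − 36r_C2 + 299 = 0  ⇒  r_C2 = 13 or 23
2. given r_C2 < 17: keep 13

13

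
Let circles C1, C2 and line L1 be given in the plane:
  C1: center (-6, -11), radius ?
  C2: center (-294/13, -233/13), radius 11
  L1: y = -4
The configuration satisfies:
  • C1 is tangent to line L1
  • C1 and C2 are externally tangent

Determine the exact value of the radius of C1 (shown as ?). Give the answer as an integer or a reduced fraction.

1. [C1‖L1]  r_C1² − 49 = 0  ⇒  r_C1 = 7 (r>0 drops 1)
2. [ext C1·C2]  r_C1² + 22r_C1 − 203 = 0  ⇒  r_C1 = 7 (r>0 drops 1)

7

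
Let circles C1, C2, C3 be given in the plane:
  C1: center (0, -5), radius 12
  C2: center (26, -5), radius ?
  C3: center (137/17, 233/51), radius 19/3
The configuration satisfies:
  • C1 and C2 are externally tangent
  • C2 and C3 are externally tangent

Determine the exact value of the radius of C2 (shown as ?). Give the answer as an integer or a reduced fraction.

1. [ext C1·C2]  r_C2² + 24r_C2 − 532 = 0  ⇒  r_C2 = 14 (r>0 drops 1)
2. [ext C2·C3]  r_C2² + (38/3)r_C2 − 1120/3 = 0  ⇒  r_C2 = 14 (r>0 drops 1)

14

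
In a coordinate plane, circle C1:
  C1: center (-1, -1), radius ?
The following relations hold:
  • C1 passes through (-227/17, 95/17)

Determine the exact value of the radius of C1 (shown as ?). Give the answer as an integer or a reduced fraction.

14

1. [C1∋P]  r_C1² − 196 = 0  ⇒  r_C1 = 14 (r>0 drops 1)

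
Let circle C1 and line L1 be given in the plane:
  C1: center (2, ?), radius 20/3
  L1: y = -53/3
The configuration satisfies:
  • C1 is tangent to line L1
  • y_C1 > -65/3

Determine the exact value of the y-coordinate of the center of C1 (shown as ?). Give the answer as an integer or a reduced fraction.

-11

1. [C1‖L1]  y_C1² + (106/3)y_C1 + 803/3 = 0  ⇒  y_C1 = -73/3 or -11
2. given y_C1 > -65/3: keep -11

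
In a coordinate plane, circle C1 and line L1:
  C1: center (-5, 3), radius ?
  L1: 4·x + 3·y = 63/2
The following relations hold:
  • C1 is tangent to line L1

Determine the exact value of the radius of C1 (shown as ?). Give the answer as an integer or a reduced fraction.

17/2

1. [C1‖L1]  r_C1² − 289/4 = 0  ⇒  r_C1 = 17/2 (r>0 drops 1)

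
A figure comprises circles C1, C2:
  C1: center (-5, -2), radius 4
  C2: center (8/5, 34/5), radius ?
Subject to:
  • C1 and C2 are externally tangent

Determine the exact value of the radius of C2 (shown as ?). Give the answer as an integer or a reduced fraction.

1. [ext C1·C2]  r_C2² + 8r_C2 − 105 = 0  ⇒  r_C2 = 7 (r>0 drops 1)

7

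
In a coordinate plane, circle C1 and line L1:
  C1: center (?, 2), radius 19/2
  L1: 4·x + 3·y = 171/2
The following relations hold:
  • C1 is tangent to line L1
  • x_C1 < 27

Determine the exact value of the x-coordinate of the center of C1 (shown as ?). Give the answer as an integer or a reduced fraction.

8

1. [C1‖L1]  x_C1² − (159/4)x_C1 + 254 = 0  ⇒  x_C1 = 8 or 127/4
2. given x_C1 < 27: keep 8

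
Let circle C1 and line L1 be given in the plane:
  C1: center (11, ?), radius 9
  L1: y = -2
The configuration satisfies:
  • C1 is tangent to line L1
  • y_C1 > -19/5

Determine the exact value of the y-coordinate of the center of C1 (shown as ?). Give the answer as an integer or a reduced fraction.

7

1. [C1‖L1]  y_C1² + 4y_C1 − 77 = 0  ⇒  y_C1 = -11 or 7
2. given y_C1 > -19/5: keep 7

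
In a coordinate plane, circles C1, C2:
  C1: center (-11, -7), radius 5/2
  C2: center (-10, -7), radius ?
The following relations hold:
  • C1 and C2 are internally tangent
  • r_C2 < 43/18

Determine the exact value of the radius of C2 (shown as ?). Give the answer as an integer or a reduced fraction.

3/2

1. [int C1,C2]  r_C2² − 5r_C2 + 21/4 = 0  ⇒  r_C2 = 3/2 or 7/2
2. given r_C2 < 43/18: keep 3/2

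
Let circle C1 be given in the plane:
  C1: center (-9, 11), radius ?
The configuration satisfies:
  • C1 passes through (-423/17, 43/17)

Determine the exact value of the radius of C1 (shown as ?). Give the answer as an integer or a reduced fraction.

1. [C1∋P]  r_C1² − 324 = 0  ⇒  r_C1 = 18 (r>0 drops 1)

18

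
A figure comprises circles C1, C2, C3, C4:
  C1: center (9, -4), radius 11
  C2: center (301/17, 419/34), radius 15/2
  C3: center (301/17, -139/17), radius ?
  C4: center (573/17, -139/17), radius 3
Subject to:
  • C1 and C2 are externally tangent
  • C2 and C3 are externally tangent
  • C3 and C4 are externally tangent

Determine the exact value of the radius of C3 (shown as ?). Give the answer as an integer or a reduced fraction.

1. [ext C2·C3]  r_C3² + 15r_C3 − 364 = 0  ⇒  r_C3 = 13 (r>0 drops 1)
2. [ext C3·C4]  r_C3² + 6r_C3 − 247 = 0  ⇒  r_C3 = 13 (r>0 drops 1)

13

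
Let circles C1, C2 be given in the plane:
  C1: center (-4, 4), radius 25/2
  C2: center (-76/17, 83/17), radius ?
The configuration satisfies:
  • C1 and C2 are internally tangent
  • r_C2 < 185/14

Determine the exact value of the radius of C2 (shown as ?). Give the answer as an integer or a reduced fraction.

23/2

1. [int C1,C2]  r_C2² − 25r_C2 + 621/4 = 0  ⇒  r_C2 = 23/2 or 27/2
2. given r_C2 < 185/14: keep 23/2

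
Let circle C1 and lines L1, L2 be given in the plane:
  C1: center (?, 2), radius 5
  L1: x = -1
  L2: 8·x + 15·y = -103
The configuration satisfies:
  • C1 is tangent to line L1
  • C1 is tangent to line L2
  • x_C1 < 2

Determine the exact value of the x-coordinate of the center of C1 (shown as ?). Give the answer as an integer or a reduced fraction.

-6

1. [C1‖L1]  x_C1² + 2x_C1 − 24 = 0  ⇒  x_C1 = -6 or 4
2. [C1‖L2]  x_C1² + (133/4)x_C1 + 327/2 = 0  ⇒  x_C1 = -109/4 or -6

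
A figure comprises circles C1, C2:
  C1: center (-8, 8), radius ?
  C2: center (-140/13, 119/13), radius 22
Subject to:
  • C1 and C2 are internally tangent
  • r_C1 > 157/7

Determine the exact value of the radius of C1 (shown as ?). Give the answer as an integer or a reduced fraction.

25

1. [int C1,C2]  r_C1² − 44r_C1 + 475 = 0  ⇒  r_C1 = 19 or 25
2. given r_C1 > 157/7: keep 25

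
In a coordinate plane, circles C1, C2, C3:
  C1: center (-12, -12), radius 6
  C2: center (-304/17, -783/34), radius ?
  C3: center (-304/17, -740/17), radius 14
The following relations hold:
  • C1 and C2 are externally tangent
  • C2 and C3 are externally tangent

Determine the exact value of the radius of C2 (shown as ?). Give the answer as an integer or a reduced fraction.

1. [ext C1·C2]  r_C2² + 12r_C2 − 481/4 = 0  ⇒  r_C2 = 13/2 (r>0 drops 1)
2. [ext C2·C3]  r_C2² + 28r_C2 − 897/4 = 0  ⇒  r_C2 = 13/2 (r>0 drops 1)

13/2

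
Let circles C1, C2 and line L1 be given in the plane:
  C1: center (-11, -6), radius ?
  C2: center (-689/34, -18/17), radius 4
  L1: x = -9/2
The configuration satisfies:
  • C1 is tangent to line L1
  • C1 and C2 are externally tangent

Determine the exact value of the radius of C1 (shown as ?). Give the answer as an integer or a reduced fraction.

13/2

1. [C1‖L1]  r_C1² − 169/4 = 0  ⇒  r_C1 = 13/2 (r>0 drops 1)
2. [ext C1·C2]  r_C1² + 8r_C1 − 377/4 = 0  ⇒  r_C1 = 13/2 (r>0 drops 1)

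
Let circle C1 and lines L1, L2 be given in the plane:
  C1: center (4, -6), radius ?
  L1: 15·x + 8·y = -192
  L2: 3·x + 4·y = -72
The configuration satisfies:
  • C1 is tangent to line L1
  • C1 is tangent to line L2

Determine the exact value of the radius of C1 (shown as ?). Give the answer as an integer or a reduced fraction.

1. [C1‖L1]  r_C1² − 144 = 0  ⇒  r_C1 = 12 (r>0 drops 1)
2. [C1‖L2]  r_C1² − 144 = 0  ⇒  r_C1 = 12 (r>0 drops 1)

12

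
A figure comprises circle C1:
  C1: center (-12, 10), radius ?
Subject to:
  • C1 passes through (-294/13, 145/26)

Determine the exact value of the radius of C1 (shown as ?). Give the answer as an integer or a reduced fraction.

1. [C1∋P]  r_C1² − 529/4 = 0  ⇒  r_C1 = 23/2 (r>0 drops 1)

23/2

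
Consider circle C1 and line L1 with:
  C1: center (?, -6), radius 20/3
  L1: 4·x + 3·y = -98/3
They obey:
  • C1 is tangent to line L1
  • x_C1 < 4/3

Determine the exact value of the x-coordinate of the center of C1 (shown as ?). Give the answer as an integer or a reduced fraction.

1. [C1‖L1]  x_C1² + (22/3)x_C1 − 56 = 0  ⇒  x_C1 = -12 or 14/3
2. given x_C1 < 4/3: keep -12

-12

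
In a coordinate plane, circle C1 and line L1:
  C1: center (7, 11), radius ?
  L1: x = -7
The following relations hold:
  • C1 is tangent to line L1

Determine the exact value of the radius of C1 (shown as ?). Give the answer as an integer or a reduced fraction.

14

1. [C1‖L1]  r_C1² − 196 = 0  ⇒  r_C1 = 14 (r>0 drops 1)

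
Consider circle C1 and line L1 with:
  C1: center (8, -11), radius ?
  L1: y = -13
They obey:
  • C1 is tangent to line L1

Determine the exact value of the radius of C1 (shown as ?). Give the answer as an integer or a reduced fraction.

2

1. [C1‖L1]  r_C1² − 4 = 0  ⇒  r_C1 = 2 (r>0 drops 1)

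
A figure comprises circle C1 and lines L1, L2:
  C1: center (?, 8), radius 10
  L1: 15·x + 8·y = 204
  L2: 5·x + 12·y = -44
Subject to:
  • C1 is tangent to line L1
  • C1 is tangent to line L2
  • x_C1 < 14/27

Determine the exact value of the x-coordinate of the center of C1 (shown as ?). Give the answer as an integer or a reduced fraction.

1. [C1‖L1]  x_C1² − (56/3)x_C1 − 124/3 = 0  ⇒  x_C1 = -2 or 62/3
2. [C1‖L2]  x_C1² + 56x_C1 + 108 = 0  ⇒  x_C1 = -54 or -2

-2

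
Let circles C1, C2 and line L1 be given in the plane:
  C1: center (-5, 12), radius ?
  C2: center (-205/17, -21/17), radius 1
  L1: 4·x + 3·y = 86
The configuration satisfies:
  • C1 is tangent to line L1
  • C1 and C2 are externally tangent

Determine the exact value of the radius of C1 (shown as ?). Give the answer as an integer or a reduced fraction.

1. [C1‖L1]  r_C1² − 196 = 0  ⇒  r_C1 = 14 (r>0 drops 1)
2. [ext C1·C2]  r_C1² + 2r_C1 − 224 = 0  ⇒  r_C1 = 14 (r>0 drops 1)

14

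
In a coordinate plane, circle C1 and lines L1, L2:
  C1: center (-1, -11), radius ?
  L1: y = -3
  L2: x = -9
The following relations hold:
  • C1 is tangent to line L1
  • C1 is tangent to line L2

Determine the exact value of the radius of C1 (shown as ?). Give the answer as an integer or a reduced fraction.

1. [C1‖L1]  r_C1² − 64 = 0  ⇒  r_C1 = 8 (r>0 drops 1)
2. [C1‖L2]  r_C1² − 64 = 0  ⇒  r_C1 = 8 (r>0 drops 1)

8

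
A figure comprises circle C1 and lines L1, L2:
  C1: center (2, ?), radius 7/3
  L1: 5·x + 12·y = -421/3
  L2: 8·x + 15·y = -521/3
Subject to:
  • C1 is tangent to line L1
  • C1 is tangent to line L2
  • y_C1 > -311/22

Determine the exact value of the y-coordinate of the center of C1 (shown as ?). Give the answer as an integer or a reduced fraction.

1. [C1‖L1]  y_C1² + (451/18)y_C1 + 1355/9 = 0  ⇒  y_C1 = -271/18 or -10
2. [C1‖L2]  y_C1² + (1138/45)y_C1 + 1376/9 = 0  ⇒  y_C1 = -688/45 or -10

-10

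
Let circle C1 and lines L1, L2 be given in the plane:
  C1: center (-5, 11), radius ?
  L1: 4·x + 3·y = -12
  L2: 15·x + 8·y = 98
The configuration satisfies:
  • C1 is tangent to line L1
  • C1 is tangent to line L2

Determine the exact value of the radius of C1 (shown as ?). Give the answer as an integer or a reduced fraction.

5

1. [C1‖L1]  r_C1² − 25 = 0  ⇒  r_C1 = 5 (r>0 drops 1)
2. [C1‖L2]  r_C1² − 25 = 0  ⇒  r_C1 = 5 (r>0 drops 1)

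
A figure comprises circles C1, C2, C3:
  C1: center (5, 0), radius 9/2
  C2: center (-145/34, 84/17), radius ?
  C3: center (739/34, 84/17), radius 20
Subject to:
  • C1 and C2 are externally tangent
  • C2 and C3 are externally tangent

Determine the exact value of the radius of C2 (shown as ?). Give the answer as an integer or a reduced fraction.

6

1. [ext C1·C2]  r_C2² + 9r_C2 − 90 = 0  ⇒  r_C2 = 6 (r>0 drops 1)
2. [ext C2·C3]  r_C2² + 40r_C2 − 276 = 0  ⇒  r_C2 = 6 (r>0 drops 1)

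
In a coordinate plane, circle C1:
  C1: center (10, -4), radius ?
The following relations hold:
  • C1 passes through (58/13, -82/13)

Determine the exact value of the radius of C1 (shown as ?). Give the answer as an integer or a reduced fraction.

6

1. [C1∋P]  r_C1² − 36 = 0  ⇒  r_C1 = 6 (r>0 drops 1)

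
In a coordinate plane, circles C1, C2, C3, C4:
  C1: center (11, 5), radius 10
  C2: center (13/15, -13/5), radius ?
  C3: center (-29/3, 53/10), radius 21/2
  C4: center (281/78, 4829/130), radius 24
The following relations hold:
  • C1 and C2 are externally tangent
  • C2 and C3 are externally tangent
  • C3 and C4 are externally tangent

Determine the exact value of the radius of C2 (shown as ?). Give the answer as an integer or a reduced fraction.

1. [ext C1·C2]  r_C2² + 20r_C2 − 544/9 = 0  ⇒  r_C2 = 8/3 (r>0 drops 1)
2. [ext C2·C3]  r_C2² + 21r_C2 − 568/9 = 0  ⇒  r_C2 = 8/3 (r>0 drops 1)

8/3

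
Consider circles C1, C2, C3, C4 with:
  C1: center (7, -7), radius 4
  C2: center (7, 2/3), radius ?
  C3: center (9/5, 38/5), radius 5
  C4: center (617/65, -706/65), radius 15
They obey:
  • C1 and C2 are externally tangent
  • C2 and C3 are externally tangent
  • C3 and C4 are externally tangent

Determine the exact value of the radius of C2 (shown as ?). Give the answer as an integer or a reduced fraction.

1. [ext C1·C2]  r_C2² + 8r_C2 − 385/9 = 0  ⇒  r_C2 = 11/3 (r>0 drops 1)
2. [ext C2·C3]  r_C2² + 10r_C2 − 451/9 = 0  ⇒  r_C2 = 11/3 (r>0 drops 1)

11/3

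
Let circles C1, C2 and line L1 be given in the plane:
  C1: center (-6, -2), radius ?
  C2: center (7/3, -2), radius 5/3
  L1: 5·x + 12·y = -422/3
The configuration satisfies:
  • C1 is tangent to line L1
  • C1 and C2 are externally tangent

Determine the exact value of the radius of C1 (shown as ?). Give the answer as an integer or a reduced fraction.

1. [C1‖L1]  r_C1² − 400/9 = 0  ⇒  r_C1 = 20/3 (r>0 drops 1)
2. [ext C1·C2]  r_C1² + (10/3)r_C1 − 200/3 = 0  ⇒  r_C1 = 20/3 (r>0 drops 1)

20/3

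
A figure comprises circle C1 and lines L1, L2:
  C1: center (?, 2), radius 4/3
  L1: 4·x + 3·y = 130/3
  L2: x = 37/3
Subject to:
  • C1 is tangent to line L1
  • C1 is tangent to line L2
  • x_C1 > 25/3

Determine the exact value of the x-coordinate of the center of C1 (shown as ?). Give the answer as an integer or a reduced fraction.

1. [C1‖L1]  x_C1² − (56/3)x_C1 + 253/3 = 0  ⇒  x_C1 = 23/3 or 11
2. [C1‖L2]  x_C1² − (74/3)x_C1 + 451/3 = 0  ⇒  x_C1 = 11 or 41/3

11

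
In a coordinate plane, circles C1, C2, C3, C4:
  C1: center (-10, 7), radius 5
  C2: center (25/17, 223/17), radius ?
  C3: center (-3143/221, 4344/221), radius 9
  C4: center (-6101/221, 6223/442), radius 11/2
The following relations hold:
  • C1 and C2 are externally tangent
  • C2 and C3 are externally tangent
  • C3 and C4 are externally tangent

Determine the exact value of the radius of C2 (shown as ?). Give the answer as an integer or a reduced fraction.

1. [ext C1·C2]  r_C2² + 10r_C2 − 144 = 0  ⇒  r_C2 = 8 (r>0 drops 1)
2. [ext C2·C3]  r_C2² + 18r_C2 − 208 = 0  ⇒  r_C2 = 8 (r>0 drops 1)

8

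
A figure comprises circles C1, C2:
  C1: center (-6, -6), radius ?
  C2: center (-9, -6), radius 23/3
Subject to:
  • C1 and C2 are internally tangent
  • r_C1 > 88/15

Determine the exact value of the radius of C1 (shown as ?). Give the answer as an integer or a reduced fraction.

1. [int C1,C2]  r_C1² − (46/3)r_C1 + 448/9 = 0  ⇒  r_C1 = 14/3 or 32/3
2. given r_C1 > 88/15: keep 32/3

32/3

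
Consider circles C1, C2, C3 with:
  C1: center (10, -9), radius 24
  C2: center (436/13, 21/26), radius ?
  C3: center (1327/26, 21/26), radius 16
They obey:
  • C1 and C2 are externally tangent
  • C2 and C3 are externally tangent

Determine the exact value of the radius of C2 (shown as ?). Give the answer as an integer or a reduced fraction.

3/2

1. [ext C1·C2]  r_C2² + 48r_C2 − 297/4 = 0  ⇒  r_C2 = 3/2 (r>0 drops 1)
2. [ext C2·C3]  r_C2² + 32r_C2 − 201/4 = 0  ⇒  r_C2 = 3/2 (r>0 drops 1)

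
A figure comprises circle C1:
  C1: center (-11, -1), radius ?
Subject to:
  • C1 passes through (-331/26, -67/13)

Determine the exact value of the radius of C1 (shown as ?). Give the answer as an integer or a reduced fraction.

9/2

1. [C1∋P]  r_C1² − 81/4 = 0  ⇒  r_C1 = 9/2 (r>0 drops 1)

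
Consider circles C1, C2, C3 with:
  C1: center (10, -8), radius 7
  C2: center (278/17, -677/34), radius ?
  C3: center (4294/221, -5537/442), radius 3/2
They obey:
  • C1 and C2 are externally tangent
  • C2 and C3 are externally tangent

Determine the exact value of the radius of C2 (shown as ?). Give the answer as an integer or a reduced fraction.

1. [ext C1·C2]  r_C2² + 14r_C2 − 533/4 = 0  ⇒  r_C2 = 13/2 (r>0 drops 1)
2. [ext C2·C3]  r_C2² + 3r_C2 − 247/4 = 0  ⇒  r_C2 = 13/2 (r>0 drops 1)

13/2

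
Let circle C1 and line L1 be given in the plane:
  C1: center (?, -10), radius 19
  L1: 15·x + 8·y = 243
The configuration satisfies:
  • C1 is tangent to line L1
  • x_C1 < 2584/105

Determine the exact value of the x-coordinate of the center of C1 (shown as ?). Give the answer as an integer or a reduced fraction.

1. [C1‖L1]  x_C1² − (646/15)x_C1 = 0  ⇒  x_C1 = 0 or 646/15
2. given x_C1 < 2584/105: keep 0

0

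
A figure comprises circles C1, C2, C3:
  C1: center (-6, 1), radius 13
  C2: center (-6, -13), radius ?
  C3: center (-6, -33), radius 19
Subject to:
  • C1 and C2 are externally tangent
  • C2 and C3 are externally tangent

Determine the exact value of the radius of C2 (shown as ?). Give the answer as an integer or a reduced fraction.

1

1. [ext C1·C2]  r_C2² + 26r_C2 − 27 = 0  ⇒  r_C2 = 1 (r>0 drops 1)
2. [ext C2·C3]  r_C2² + 38r_C2 − 39 = 0  ⇒  r_C2 = 1 (r>0 drops 1)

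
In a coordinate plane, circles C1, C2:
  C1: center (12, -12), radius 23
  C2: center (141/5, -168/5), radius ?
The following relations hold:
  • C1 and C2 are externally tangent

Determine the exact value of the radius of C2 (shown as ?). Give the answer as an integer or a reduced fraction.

1. [ext C1·C2]  r_C2² + 46r_C2 − 200 = 0  ⇒  r_C2 = 4 (r>0 drops 1)

4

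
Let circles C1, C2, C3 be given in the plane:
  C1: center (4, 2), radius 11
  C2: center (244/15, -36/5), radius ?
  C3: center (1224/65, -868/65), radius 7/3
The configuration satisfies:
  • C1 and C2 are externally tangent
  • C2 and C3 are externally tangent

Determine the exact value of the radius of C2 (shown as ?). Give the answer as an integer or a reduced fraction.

1. [ext C1·C2]  r_C2² + 22r_C2 − 1027/9 = 0  ⇒  r_C2 = 13/3 (r>0 drops 1)
2. [ext C2·C3]  r_C2² + (14/3)r_C2 − 39 = 0  ⇒  r_C2 = 13/3 (r>0 drops 1)

13/3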